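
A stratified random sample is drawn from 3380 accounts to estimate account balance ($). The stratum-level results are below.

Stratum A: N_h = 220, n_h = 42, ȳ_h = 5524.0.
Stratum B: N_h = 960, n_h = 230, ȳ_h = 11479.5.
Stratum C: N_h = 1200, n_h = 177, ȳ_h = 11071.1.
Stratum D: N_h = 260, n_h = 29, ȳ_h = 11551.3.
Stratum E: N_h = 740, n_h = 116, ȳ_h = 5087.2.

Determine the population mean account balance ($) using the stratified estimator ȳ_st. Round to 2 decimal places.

ȳ_st ≈ 9552.90

N = Σ N_h = 3380. Stratum weights W_h = N_h/N.
ȳ_st = (220·5524.0 + 960·11479.5 + 1200·11071.1 + 260·11551.3 + 740·5087.2) / 3380 = 9552.8953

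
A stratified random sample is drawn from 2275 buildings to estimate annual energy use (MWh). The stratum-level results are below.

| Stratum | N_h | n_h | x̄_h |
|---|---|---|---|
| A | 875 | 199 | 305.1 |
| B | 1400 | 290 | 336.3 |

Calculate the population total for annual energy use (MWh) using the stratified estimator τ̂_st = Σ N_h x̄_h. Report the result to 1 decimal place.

τ̂_st ≈ 737782.5

τ̂_st = Σ N_h x̄_h = 875·305.1 + 1400·336.3 = 737782.5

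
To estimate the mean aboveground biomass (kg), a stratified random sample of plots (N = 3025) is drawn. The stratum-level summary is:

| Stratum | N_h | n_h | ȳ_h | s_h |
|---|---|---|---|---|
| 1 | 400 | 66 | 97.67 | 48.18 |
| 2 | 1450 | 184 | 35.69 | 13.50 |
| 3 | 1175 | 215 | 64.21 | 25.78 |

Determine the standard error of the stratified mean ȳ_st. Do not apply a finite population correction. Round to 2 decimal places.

SE(ȳ_st) ≈ 1.14

V̂(ȳ_st) = Σ W_h² s_h²/n_h, with W_h = N_h/N and N = 3025:
  stratum 1: (400/3025)²·48.18²/66 = 0.614977
  stratum 2: (1450/3025)²·13.50²/184 = 0.22758
  stratum 3: (1175/3025)²·25.78²/215 = 0.466393
V̂(ȳ_st) = 1.30895
SE(ȳ_st) = √1.30895 = 1.14409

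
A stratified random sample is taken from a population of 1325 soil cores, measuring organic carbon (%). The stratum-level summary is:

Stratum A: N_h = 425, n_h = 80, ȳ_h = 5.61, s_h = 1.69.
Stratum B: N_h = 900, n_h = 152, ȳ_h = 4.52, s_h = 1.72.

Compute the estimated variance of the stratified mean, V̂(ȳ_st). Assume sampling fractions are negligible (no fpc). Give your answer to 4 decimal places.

V̂(ȳ_st) ≈ 0.0127

V̂(ȳ_st) = Σ W_h² s_h²/n_h, with W_h = N_h/N and N = 1325:
  stratum A: (425/1325)²·1.69²/80 = 0.00367307
  stratum B: (900/1325)²·1.72²/152 = 0.0089798
V̂(ȳ_st) = 0.0126529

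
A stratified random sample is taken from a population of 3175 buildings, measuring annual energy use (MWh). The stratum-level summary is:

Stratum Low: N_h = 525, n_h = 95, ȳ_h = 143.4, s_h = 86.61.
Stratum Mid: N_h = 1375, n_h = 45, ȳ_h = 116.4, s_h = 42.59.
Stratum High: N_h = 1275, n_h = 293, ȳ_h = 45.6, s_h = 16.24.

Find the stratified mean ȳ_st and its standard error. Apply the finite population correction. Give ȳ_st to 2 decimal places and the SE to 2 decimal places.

ȳ_st ≈ 92.43, SE ≈ 3.03

ȳ_st = Σ W_h ȳ_h = (525·143.4 + 1375·116.4 + 1275·45.6)/3175 = 92.43307
V̂(ȳ_st) = Σ W_h² (1 − n_h/N_h) s_h²/n_h, with W_h = N_h/N and N = 3175:
  stratum Low: (525/3175)²·(1 − 95/525)·86.61²/95 = 1.76829
  stratum Mid: (1375/3175)²·(1 − 45/1375)·42.59²/45 = 7.31256
  stratum High: (1275/3175)²·(1 − 293/1275)·16.24²/293 = 0.111799
V̂(ȳ_st) = 9.19265
SE(ȳ_st) = √9.19265 = 3.03194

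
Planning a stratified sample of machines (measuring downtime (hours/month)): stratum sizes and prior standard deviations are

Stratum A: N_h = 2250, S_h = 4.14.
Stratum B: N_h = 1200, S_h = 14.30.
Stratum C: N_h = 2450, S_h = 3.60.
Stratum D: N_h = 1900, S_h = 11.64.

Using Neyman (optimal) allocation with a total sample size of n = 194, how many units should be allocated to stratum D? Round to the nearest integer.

Neyman allocation: n_h = n · N_h S_h / Σ N_i S_i, with n = 194.
  stratum A: N_h·S_h = 2250·4.14 = 9315.00
  stratum B: N_h·S_h = 1200·14.30 = 17160.00
  stratum C: N_h·S_h = 2450·3.60 = 8820.00
  stratum D: N_h·S_h = 1900·11.64 = 22116.00
Σ N_h S_h = 57411.00
n for stratum D = 194·22116.00/57411.00 = 74.733 → 75

75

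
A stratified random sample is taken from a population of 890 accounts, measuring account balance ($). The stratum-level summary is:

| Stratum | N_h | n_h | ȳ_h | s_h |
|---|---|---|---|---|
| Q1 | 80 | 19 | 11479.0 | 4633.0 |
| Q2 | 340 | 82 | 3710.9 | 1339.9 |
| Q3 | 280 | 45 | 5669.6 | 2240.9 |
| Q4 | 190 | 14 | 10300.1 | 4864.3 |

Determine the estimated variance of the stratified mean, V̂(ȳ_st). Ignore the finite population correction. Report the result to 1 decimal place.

V̂(ȳ_st) ≈ 100394.7

V̂(ȳ_st) = Σ W_h² s_h²/n_h, with W_h = N_h/N and N = 890:
  stratum Q1: (80/890)²·4633.0²/19 = 9127.9
  stratum Q2: (340/890)²·1339.9²/82 = 3195.28
  stratum Q3: (280/890)²·2240.9²/45 = 11045.1
  stratum Q4: (190/890)²·4864.3²/14 = 77026.4
V̂(ȳ_st) = 100395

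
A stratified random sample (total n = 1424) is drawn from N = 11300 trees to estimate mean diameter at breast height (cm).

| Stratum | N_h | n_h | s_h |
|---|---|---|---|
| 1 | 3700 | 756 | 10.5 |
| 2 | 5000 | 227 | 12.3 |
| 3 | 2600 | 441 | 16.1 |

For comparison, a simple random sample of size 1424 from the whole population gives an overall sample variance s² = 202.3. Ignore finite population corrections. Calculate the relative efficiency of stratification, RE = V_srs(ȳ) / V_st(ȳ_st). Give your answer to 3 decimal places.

RE ≈ 0.802

V̂(ȳ_st) = Σ W_h² s_h²/n_h, with W_h = N_h/N and N = 11300:
  stratum 1: (3700/11300)²·10.5²/756 = 0.0156352
  stratum 2: (5000/11300)²·12.3²/227 = 0.130487
  stratum 3: (2600/11300)²·16.1²/441 = 0.0311174
V_st = 0.17724
V_srs = s²/n = 202.3/1424 = 0.142065
Relative efficiency = V_srs / V_st = 0.142065/0.17724 = 0.8015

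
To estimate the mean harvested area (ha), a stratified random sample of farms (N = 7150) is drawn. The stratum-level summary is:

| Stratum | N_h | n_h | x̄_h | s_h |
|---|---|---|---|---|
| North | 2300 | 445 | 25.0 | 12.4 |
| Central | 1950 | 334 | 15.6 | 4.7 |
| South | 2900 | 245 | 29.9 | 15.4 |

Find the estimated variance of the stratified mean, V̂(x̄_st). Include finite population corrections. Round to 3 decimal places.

V̂(x̄_st) = Σ W_h² (1 − n_h/N_h) s_h²/n_h, with W_h = N_h/N and N = 7150:
  stratum North: (2300/7150)²·(1 − 445/2300)·12.4²/445 = 0.0288365
  stratum Central: (1950/7150)²·(1 − 334/1950)·4.7²/334 = 0.00407674
  stratum South: (2900/7150)²·(1 − 245/2900)·15.4²/245 = 0.145789
V̂(x̄_st) = 0.178703

V̂(x̄_st) ≈ 0.179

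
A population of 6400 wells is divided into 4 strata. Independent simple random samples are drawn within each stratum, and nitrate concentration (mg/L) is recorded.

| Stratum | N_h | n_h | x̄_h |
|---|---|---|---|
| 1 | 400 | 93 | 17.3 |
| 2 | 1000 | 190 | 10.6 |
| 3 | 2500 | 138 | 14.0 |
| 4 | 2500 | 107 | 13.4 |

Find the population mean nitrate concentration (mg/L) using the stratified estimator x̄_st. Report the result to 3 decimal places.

N = Σ N_h = 6400. Stratum weights W_h = N_h/N.
x̄_st = (400·17.3 + 1000·10.6 + 2500·14.0 + 2500·13.4) / 6400 = 13.44063

x̄_st ≈ 13.441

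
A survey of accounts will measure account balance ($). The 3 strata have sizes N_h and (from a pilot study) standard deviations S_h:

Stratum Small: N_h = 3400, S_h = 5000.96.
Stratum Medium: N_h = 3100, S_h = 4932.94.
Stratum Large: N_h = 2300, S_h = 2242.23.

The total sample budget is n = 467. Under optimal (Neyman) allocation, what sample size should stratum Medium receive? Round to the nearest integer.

Neyman allocation: n_h = n · N_h S_h / Σ N_i S_i, with n = 467.
  stratum Small: N_h·S_h = 3400·5000.96 = 17003264.00
  stratum Medium: N_h·S_h = 3100·4932.94 = 15292114.00
  stratum Large: N_h·S_h = 2300·2242.23 = 5157129.00
Σ N_h S_h = 37452507.00
n for stratum Medium = 467·15292114.00/37452507.00 = 190.679 → 191

191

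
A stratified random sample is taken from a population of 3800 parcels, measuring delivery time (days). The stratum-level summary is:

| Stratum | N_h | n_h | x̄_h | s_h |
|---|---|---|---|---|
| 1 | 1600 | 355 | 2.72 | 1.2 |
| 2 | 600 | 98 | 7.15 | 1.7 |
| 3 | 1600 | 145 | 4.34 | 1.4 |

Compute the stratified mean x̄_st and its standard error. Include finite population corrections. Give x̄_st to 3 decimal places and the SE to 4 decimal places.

x̄_st ≈ 4.102, SE ≈ 0.0579

x̄_st = Σ W_h x̄_h = (1600·2.72 + 600·7.15 + 1600·4.34)/3800 = 4.10158
V̂(x̄_st) = Σ W_h² (1 − n_h/N_h) s_h²/n_h, with W_h = N_h/N and N = 3800:
  stratum 1: (1600/3800)²·(1 − 355/1600)·1.2²/355 = 0.000559572
  stratum 2: (600/3800)²·(1 − 98/600)·1.7²/98 = 0.00061512
  stratum 3: (1600/3800)²·(1 − 145/1600)·1.4²/145 = 0.00217923
V̂(x̄_st) = 0.00335393
SE(x̄_st) = √0.00335393 = 0.0579131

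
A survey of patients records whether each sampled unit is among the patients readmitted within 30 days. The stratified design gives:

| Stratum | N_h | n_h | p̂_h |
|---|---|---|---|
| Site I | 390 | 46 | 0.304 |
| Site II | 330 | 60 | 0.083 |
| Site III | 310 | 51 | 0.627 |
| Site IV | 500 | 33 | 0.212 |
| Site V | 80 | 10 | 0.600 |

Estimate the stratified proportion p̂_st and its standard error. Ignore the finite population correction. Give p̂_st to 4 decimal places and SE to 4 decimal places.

N = 1610; stratum weights W_h = N_h/N.
p̂_st = Σ W_h p̂_h = (390·0.304 + 330·0.083 + 310·0.627 + 500·0.212 + 80·0.600)/1610 = 0.30703
V̂(p̂_st) = Σ W_h² p̂_h(1−p̂_h)/(n_h−1):
  stratum Site I: (390/1610)²·0.304·0.696/45 = 0.000275898
  stratum Site II: (330/1610)²·0.083·0.917/59 = 5.41965e-05
  stratum Site III: (310/1610)²·0.627·0.373/50 = 0.000173412
  stratum Site IV: (500/1610)²·0.212·0.788/32 = 0.000503501
  stratum Site V: (80/1610)²·0.600·0.400/9 = 6.58411e-05
V̂(p̂_st) = 0.00107285; SE = √V̂ = 0.0327544

p̂_st ≈ 0.3070, SE ≈ 0.0328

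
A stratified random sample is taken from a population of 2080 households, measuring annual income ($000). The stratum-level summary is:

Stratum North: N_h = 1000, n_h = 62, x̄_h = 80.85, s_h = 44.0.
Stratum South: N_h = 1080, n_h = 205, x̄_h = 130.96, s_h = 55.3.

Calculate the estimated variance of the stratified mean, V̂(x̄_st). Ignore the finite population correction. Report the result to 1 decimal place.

V̂(x̄_st) = Σ W_h² s_h²/n_h, with W_h = N_h/N and N = 2080:
  stratum North: (1000/2080)²·44.0²/62 = 7.2175
  stratum South: (1080/2080)²·55.3²/205 = 4.02177
V̂(x̄_st) = 11.2393

V̂(x̄_st) ≈ 11.2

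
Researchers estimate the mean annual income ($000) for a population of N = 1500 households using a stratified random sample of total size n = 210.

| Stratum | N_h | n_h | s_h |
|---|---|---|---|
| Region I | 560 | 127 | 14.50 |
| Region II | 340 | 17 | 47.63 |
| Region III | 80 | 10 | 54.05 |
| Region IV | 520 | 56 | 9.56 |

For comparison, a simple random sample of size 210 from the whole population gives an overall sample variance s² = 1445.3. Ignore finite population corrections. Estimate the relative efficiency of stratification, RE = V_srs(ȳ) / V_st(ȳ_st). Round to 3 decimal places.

V̂(ȳ_st) = Σ W_h² s_h²/n_h, with W_h = N_h/N and N = 1500:
  stratum Region I: (560/1500)²·14.50²/127 = 0.230742
  stratum Region II: (340/1500)²·47.63²/17 = 6.85626
  stratum Region III: (80/1500)²·54.05²/10 = 0.830977
  stratum Region IV: (520/1500)²·9.56²/56 = 0.196134
V_st = 8.11412
V_srs = s²/n = 1445.3/210 = 6.88238
Relative efficiency = V_srs / V_st = 6.88238/8.11412 = 0.8482

RE ≈ 0.848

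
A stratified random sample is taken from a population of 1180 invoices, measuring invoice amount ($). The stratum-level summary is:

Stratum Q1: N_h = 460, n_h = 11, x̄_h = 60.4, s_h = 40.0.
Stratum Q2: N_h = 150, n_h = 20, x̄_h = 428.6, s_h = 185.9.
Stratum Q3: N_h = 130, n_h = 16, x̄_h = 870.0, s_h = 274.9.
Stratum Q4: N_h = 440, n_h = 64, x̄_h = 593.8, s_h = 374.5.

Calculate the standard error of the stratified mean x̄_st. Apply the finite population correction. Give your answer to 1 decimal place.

V̂(x̄_st) = Σ W_h² (1 − n_h/N_h) s_h²/n_h, with W_h = N_h/N and N = 1180:
  stratum Q1: (460/1180)²·(1 − 11/460)·40.0²/11 = 21.5758
  stratum Q2: (150/1180)²·(1 − 20/150)·185.9²/20 = 24.1991
  stratum Q3: (130/1180)²·(1 − 16/130)·274.9²/16 = 50.2706
  stratum Q4: (440/1180)²·(1 − 64/440)·374.5²/64 = 260.376
V̂(x̄_st) = 356.421
SE(x̄_st) = √356.421 = 18.8791

SE(x̄_st) ≈ 18.9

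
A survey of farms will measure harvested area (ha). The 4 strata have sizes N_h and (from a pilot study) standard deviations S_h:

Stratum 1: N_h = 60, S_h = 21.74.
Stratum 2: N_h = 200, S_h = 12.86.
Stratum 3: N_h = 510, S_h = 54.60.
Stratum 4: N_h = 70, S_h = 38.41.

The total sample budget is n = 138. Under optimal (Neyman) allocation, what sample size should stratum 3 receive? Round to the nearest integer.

112

Neyman allocation: n_h = n · N_h S_h / Σ N_i S_i, with n = 138.
  stratum 1: N_h·S_h = 60·21.74 = 1304.40
  stratum 2: N_h·S_h = 200·12.86 = 2572.00
  stratum 3: N_h·S_h = 510·54.60 = 27846.00
  stratum 4: N_h·S_h = 70·38.41 = 2688.70
Σ N_h S_h = 34411.10
n for stratum 3 = 138·27846.00/34411.10 = 111.672 → 112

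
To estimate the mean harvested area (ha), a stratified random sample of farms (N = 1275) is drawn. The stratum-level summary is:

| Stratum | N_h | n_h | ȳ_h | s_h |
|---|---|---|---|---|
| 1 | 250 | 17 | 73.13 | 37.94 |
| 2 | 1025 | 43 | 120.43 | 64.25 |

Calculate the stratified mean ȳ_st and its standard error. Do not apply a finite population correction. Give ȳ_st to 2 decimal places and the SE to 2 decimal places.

ȳ_st ≈ 111.16, SE ≈ 8.08

ȳ_st = Σ W_h ȳ_h = (250·73.13 + 1025·120.43)/1275 = 111.15549
V̂(ȳ_st) = Σ W_h² s_h²/n_h, with W_h = N_h/N and N = 1275:
  stratum 1: (250/1275)²·37.94²/17 = 3.25541
  stratum 2: (1025/1275)²·64.25²/43 = 62.0448
V̂(ȳ_st) = 65.3002
SE(ȳ_st) = √65.3002 = 8.08085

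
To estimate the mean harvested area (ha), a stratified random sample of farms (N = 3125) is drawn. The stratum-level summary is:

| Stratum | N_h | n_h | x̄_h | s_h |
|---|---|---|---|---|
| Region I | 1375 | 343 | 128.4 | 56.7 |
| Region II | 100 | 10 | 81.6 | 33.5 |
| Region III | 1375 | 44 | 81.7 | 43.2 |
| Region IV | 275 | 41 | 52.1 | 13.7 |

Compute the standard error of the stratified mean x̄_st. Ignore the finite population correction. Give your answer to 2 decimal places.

SE(x̄_st) ≈ 3.19

V̂(x̄_st) = Σ W_h² s_h²/n_h, with W_h = N_h/N and N = 3125:
  stratum Region I: (1375/3125)²·56.7²/343 = 1.81459
  stratum Region II: (100/3125)²·33.5²/10 = 0.114918
  stratum Region III: (1375/3125)²·43.2²/44 = 8.21146
  stratum Region IV: (275/3125)²·13.7²/41 = 0.0354505
V̂(x̄_st) = 10.1764
SE(x̄_st) = √10.1764 = 3.19005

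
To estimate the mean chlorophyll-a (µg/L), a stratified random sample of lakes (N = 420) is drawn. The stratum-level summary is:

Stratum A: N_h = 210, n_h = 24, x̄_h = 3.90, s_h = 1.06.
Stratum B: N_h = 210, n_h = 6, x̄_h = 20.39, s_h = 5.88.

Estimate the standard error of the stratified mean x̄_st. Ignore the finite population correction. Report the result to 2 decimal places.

SE(x̄_st) ≈ 1.21

V̂(x̄_st) = Σ W_h² s_h²/n_h, with W_h = N_h/N and N = 420:
  stratum A: (210/420)²·1.06²/24 = 0.0117042
  stratum B: (210/420)²·5.88²/6 = 1.4406
V̂(x̄_st) = 1.4523
SE(x̄_st) = √1.4523 = 1.20512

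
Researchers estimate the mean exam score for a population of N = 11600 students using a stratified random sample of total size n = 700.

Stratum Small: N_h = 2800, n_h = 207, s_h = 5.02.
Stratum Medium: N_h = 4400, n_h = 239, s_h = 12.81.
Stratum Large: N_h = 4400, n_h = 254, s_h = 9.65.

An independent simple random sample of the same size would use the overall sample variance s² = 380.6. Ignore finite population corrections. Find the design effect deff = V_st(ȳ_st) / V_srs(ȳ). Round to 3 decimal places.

deff ≈ 0.292

V̂(ȳ_st) = Σ W_h² s_h²/n_h, with W_h = N_h/N and N = 11600:
  stratum Small: (2800/11600)²·5.02²/207 = 0.00709312
  stratum Medium: (4400/11600)²·12.81²/239 = 0.0987847
  stratum Large: (4400/11600)²·9.65²/254 = 0.0527485
V_st = 0.158626
V_srs = s²/n = 380.6/700 = 0.543714
deff = V_st / V_srs = 0.158626/0.543714 = 0.2917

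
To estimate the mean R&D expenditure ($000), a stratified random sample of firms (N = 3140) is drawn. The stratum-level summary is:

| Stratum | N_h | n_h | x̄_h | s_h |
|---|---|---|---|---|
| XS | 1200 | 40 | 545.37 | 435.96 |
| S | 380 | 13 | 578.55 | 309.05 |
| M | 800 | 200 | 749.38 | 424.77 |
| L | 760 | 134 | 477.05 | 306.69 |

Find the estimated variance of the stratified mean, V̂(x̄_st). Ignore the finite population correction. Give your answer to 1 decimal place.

V̂(x̄_st) = Σ W_h² s_h²/n_h, with W_h = N_h/N and N = 3140:
  stratum XS: (1200/3140)²·435.96²/40 = 693.963
  stratum S: (380/3140)²·309.05²/13 = 107.602
  stratum M: (800/3140)²·424.77²/200 = 58.5596
  stratum L: (760/3140)²·306.69²/134 = 41.1209
V̂(x̄_st) = 901.246

V̂(x̄_st) ≈ 901.2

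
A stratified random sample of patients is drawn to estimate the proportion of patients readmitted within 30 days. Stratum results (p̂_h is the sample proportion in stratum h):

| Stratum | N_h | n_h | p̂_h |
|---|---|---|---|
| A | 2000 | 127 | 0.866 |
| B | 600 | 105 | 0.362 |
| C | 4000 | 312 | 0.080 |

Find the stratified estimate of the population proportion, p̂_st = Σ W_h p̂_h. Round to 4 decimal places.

N = 6600; stratum weights W_h = N_h/N.
p̂_st = Σ W_h p̂_h = (2000·0.866 + 600·0.362 + 4000·0.080)/6600 = 0.34382

p̂_st ≈ 0.3438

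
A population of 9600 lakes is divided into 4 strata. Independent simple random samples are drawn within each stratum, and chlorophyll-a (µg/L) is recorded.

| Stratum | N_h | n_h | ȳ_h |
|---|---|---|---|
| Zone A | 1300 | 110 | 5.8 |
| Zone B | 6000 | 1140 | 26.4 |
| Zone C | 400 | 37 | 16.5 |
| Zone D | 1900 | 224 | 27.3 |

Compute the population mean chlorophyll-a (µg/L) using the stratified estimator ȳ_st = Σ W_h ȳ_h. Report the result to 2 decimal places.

N = Σ N_h = 9600. Stratum weights W_h = N_h/N.
ȳ_st = (1300·5.8 + 6000·26.4 + 400·16.5 + 1900·27.3) / 9600 = 23.3760

ȳ_st ≈ 23.38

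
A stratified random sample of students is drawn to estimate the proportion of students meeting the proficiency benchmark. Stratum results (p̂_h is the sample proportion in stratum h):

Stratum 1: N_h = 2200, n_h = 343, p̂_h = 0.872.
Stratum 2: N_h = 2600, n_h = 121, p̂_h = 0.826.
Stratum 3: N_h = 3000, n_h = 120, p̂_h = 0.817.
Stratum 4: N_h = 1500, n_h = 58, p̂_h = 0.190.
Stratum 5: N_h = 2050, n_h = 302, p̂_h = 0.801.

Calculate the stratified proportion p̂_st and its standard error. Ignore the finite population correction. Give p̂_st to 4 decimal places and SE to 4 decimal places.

N = 11350; stratum weights W_h = N_h/N.
p̂_st = Σ W_h p̂_h = (2200·0.872 + 2600·0.826 + 3000·0.817 + 1500·0.190 + 2050·0.801)/11350 = 0.74397
V̂(p̂_st) = Σ W_h² p̂_h(1−p̂_h)/(n_h−1):
  stratum 1: (2200/11350)²·0.872·0.128/342 = 1.22618e-05
  stratum 2: (2600/11350)²·0.826·0.174/120 = 6.28497e-05
  stratum 3: (3000/11350)²·0.817·0.183/119 = 8.77762e-05
  stratum 4: (1500/11350)²·0.190·0.810/57 = 4.71579e-05
  stratum 5: (2050/11350)²·0.801·0.199/301 = 1.72757e-05
V̂(p̂_st) = 0.000227321; SE = √V̂ = 0.0150772

p̂_st ≈ 0.7440, SE ≈ 0.0151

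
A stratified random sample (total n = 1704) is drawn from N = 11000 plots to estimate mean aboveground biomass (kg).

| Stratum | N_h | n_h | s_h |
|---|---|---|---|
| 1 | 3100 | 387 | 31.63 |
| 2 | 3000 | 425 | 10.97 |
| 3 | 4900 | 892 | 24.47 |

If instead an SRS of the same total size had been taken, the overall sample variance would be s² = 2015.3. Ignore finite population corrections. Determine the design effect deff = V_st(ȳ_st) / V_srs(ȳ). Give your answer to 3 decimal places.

deff ≈ 0.304

V̂(ȳ_st) = Σ W_h² s_h²/n_h, with W_h = N_h/N and N = 11000:
  stratum 1: (3100/11000)²·31.63²/387 = 0.205317
  stratum 2: (3000/11000)²·10.97²/425 = 0.0210611
  stratum 3: (4900/11000)²·24.47²/892 = 0.133202
V_st = 0.35958
V_srs = s²/n = 2015.3/1704 = 1.18269
deff = V_st / V_srs = 0.35958/1.18269 = 0.3040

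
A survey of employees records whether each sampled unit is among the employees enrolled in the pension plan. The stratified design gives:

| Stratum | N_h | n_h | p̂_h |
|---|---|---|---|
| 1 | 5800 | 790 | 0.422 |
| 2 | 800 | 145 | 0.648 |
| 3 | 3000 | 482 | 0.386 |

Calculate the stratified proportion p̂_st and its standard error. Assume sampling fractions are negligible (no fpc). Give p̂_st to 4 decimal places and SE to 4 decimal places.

p̂_st ≈ 0.4296, SE ≈ 0.0131

N = 9600; stratum weights W_h = N_h/N.
p̂_st = Σ W_h p̂_h = (5800·0.422 + 800·0.648 + 3000·0.386)/9600 = 0.42958
V̂(p̂_st) = Σ W_h² p̂_h(1−p̂_h)/(n_h−1):
  stratum 1: (5800/9600)²·0.422·0.578/789 = 0.000112844
  stratum 2: (800/9600)²·0.648·0.352/144 = 1.1e-05
  stratum 3: (3000/9600)²·0.386·0.614/481 = 4.81183e-05
V̂(p̂_st) = 0.000171962; SE = √V̂ = 0.0131134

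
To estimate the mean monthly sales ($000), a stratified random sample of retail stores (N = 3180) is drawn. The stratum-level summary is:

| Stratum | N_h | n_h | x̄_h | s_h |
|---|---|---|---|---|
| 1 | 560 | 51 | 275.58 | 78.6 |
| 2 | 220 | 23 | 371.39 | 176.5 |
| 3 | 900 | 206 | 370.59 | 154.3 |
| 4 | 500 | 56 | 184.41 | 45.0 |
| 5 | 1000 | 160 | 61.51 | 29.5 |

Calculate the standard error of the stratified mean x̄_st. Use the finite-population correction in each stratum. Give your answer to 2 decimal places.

V̂(x̄_st) = Σ W_h² (1 − n_h/N_h) s_h²/n_h, with W_h = N_h/N and N = 3180:
  stratum 1: (560/3180)²·(1 − 51/560)·78.6²/51 = 3.4145
  stratum 2: (220/3180)²·(1 − 23/220)·176.5²/23 = 5.80492
  stratum 3: (900/3180)²·(1 − 206/900)·154.3²/206 = 7.13859
  stratum 4: (500/3180)²·(1 − 56/500)·45.0²/56 = 0.793845
  stratum 5: (1000/3180)²·(1 − 160/1000)·29.5²/160 = 0.451803
V̂(x̄_st) = 17.6037
SE(x̄_st) = √17.6037 = 4.19567

SE(x̄_st) ≈ 4.20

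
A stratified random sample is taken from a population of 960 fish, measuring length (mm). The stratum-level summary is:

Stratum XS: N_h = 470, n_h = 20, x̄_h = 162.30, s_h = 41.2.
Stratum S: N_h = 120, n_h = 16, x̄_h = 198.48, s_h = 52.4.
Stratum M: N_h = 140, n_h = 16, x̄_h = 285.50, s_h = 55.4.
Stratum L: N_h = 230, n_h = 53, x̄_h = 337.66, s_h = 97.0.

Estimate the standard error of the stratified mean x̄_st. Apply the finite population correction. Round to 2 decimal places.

V̂(x̄_st) = Σ W_h² (1 − n_h/N_h) s_h²/n_h, with W_h = N_h/N and N = 960:
  stratum XS: (470/960)²·(1 − 20/470)·41.2²/20 = 19.4775
  stratum S: (120/960)²·(1 − 16/120)·52.4²/16 = 2.32389
  stratum M: (140/960)²·(1 − 16/140)·55.4²/16 = 3.61332
  stratum L: (230/960)²·(1 − 53/230)·97.0²/53 = 7.84199
V̂(x̄_st) = 33.2567
SE(x̄_st) = √33.2567 = 5.76686

SE(x̄_st) ≈ 5.77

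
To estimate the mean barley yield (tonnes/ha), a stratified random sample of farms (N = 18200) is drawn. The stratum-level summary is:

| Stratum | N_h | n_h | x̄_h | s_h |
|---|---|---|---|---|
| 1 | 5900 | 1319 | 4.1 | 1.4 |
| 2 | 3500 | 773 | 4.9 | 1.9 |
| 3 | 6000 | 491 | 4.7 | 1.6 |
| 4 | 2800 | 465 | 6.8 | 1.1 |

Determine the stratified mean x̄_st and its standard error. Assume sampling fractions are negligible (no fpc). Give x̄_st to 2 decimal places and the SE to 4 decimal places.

x̄_st = Σ W_h x̄_h = (5900·4.1 + 3500·4.9 + 6000·4.7 + 2800·6.8)/18200 = 4.86703
V̂(x̄_st) = Σ W_h² s_h²/n_h, with W_h = N_h/N and N = 18200:
  stratum 1: (5900/18200)²·1.4²/1319 = 0.000156161
  stratum 2: (3500/18200)²·1.9²/773 = 0.000172711
  stratum 3: (6000/18200)²·1.6²/491 = 0.000566654
  stratum 4: (2800/18200)²·1.1²/465 = 6.15894e-05
V̂(x̄_st) = 0.000957116
SE(x̄_st) = √0.000957116 = 0.0309373

x̄_st ≈ 4.87, SE ≈ 0.0309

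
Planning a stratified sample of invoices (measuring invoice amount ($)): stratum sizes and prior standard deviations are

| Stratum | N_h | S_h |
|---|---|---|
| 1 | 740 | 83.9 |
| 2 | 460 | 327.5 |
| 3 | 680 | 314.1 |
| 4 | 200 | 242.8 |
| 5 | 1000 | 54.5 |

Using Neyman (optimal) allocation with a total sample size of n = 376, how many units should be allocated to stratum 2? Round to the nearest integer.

Neyman allocation: n_h = n · N_h S_h / Σ N_i S_i, with n = 376.
  stratum 1: N_h·S_h = 740·83.9 = 62086.00
  stratum 2: N_h·S_h = 460·327.5 = 150650.00
  stratum 3: N_h·S_h = 680·314.1 = 213588.00
  stratum 4: N_h·S_h = 200·242.8 = 48560.00
  stratum 5: N_h·S_h = 1000·54.5 = 54500.00
Σ N_h S_h = 529384.00
n for stratum 2 = 376·150650.00/529384.00 = 107.001 → 107

107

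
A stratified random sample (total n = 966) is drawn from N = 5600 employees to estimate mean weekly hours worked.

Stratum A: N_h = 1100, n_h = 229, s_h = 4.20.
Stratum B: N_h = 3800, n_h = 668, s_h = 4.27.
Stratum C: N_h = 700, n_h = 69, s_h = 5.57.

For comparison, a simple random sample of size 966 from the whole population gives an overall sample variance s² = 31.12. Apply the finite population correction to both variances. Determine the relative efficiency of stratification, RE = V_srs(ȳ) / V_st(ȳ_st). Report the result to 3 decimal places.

V̂(ȳ_st) = Σ W_h² (1 − n_h/N_h) s_h²/n_h, with W_h = N_h/N and N = 5600:
  stratum A: (1100/5600)²·(1 − 229/1100)·4.20²/229 = 0.00235341
  stratum B: (3800/5600)²·(1 − 668/3800)·4.27²/668 = 0.0103588
  stratum C: (700/5600)²·(1 − 69/700)·5.57²/69 = 0.00633305
V_st = 0.0190452
V_srs = (1 − 966/5600)·31.12/966 = 0.0266582
Relative efficiency = V_srs / V_st = 0.0266582/0.0190452 = 1.3997

RE ≈ 1.400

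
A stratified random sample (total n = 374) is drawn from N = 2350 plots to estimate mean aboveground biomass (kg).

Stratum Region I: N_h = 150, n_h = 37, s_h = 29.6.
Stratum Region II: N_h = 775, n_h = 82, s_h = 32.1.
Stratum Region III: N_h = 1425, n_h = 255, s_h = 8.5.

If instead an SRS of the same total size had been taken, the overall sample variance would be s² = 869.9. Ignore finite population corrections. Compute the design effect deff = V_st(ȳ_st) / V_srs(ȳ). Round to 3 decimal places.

deff ≈ 0.674

V̂(ȳ_st) = Σ W_h² s_h²/n_h, with W_h = N_h/N and N = 2350:
  stratum Region I: (150/2350)²·29.6²/37 = 0.096478
  stratum Region II: (775/2350)²·32.1²/82 = 1.36667
  stratum Region III: (1425/2350)²·8.5²/255 = 0.104182
V_st = 1.56733
V_srs = s²/n = 869.9/374 = 2.32594
deff = V_st / V_srs = 1.56733/2.32594 = 0.6738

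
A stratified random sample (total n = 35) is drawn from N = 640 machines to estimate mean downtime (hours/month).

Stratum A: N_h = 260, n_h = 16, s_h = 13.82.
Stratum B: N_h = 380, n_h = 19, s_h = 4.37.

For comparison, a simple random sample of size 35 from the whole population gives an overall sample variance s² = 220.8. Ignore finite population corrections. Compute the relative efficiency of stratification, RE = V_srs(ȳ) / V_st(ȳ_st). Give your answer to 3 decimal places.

RE ≈ 2.714

V̂(ȳ_st) = Σ W_h² s_h²/n_h, with W_h = N_h/N and N = 640:
  stratum A: (260/640)²·13.82²/16 = 1.97008
  stratum B: (380/640)²·4.37²/19 = 0.354337
V_st = 2.32441
V_srs = s²/n = 220.8/35 = 6.30857
Relative efficiency = V_srs / V_st = 6.30857/2.32441 = 2.7140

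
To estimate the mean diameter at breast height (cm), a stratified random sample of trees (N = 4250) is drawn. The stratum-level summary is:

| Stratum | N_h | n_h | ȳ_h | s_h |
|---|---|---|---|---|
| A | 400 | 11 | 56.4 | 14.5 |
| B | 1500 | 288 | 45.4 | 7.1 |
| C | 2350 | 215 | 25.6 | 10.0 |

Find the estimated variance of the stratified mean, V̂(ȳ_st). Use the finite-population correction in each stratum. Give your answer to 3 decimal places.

V̂(ȳ_st) ≈ 0.311

V̂(ȳ_st) = Σ W_h² (1 − n_h/N_h) s_h²/n_h, with W_h = N_h/N and N = 4250:
  stratum A: (400/4250)²·(1 − 11/400)·14.5²/11 = 0.164655
  stratum B: (1500/4250)²·(1 − 288/1500)·7.1²/288 = 0.0176173
  stratum C: (2350/4250)²·(1 − 215/2350)·10.0²/215 = 0.129196
V̂(ȳ_st) = 0.311468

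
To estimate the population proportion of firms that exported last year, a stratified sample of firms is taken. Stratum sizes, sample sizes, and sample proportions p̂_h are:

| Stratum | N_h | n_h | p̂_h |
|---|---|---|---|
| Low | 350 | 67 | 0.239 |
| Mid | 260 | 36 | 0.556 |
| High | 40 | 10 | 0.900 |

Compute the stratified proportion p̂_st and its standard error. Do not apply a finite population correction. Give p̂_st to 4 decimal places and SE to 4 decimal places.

N = 650; stratum weights W_h = N_h/N.
p̂_st = Σ W_h p̂_h = (350·0.239 + 260·0.556 + 40·0.900)/650 = 0.40648
V̂(p̂_st) = Σ W_h² p̂_h(1−p̂_h)/(n_h−1):
  stratum Low: (350/650)²·0.239·0.761/66 = 0.000799002
  stratum Mid: (260/650)²·0.556·0.444/35 = 0.00112852
  stratum High: (40/650)²·0.900·0.100/9 = 3.78698e-05
V̂(p̂_st) = 0.00196539; SE = √V̂ = 0.0443328

p̂_st ≈ 0.4065, SE ≈ 0.0443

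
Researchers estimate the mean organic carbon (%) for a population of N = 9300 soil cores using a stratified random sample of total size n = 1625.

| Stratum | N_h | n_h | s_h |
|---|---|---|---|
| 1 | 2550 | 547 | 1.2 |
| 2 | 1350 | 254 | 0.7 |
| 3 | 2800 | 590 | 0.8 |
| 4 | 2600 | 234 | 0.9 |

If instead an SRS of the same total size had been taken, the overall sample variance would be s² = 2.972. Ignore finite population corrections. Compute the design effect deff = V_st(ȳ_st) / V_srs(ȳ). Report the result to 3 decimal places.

deff ≈ 0.332

V̂(ȳ_st) = Σ W_h² s_h²/n_h, with W_h = N_h/N and N = 9300:
  stratum 1: (2550/9300)²·1.2²/547 = 0.00019792
  stratum 2: (1350/9300)²·0.7²/254 = 4.06503e-05
  stratum 3: (2800/9300)²·0.8²/590 = 9.83282e-05
  stratum 4: (2600/9300)²·0.9²/234 = 0.000270552
V_st = 0.00060745
V_srs = s²/n = 2.972/1625 = 0.00182892
deff = V_st / V_srs = 0.00060745/0.00182892 = 0.3321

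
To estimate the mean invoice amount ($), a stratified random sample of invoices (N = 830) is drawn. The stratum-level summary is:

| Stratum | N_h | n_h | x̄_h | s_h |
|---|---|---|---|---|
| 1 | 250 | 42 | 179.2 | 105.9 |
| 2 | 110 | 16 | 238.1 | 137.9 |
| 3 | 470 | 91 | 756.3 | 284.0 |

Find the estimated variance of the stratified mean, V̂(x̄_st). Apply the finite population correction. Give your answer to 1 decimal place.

V̂(x̄_st) ≈ 267.2

V̂(x̄_st) = Σ W_h² (1 − n_h/N_h) s_h²/n_h, with W_h = N_h/N and N = 830:
  stratum 1: (250/830)²·(1 − 42/250)·105.9²/42 = 20.1553
  stratum 2: (110/830)²·(1 − 16/110)·137.9²/16 = 17.8391
  stratum 3: (470/830)²·(1 − 91/470)·284.0²/91 = 229.18
V̂(x̄_st) = 267.174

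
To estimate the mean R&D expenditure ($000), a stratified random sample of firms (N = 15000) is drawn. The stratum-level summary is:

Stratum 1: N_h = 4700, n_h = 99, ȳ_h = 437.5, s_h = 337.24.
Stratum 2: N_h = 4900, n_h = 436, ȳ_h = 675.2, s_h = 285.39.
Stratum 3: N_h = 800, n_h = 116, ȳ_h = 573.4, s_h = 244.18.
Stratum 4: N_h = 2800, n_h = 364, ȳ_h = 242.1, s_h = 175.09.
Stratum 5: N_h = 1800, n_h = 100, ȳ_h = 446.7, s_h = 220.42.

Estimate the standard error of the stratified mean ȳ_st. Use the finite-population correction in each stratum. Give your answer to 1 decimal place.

SE(ȳ_st) ≈ 11.8

V̂(ȳ_st) = Σ W_h² (1 − n_h/N_h) s_h²/n_h, with W_h = N_h/N and N = 15000:
  stratum 1: (4700/15000)²·(1 − 99/4700)·337.24²/99 = 110.411
  stratum 2: (4900/15000)²·(1 − 436/4900)·285.39²/436 = 18.1605
  stratum 3: (800/15000)²·(1 − 116/800)·244.18²/116 = 1.25005
  stratum 4: (2800/15000)²·(1 − 364/2800)·175.09²/364 = 2.55314
  stratum 5: (1800/15000)²·(1 − 100/1800)·220.42²/100 = 6.60756
V̂(ȳ_st) = 138.982
SE(ȳ_st) = √138.982 = 11.7891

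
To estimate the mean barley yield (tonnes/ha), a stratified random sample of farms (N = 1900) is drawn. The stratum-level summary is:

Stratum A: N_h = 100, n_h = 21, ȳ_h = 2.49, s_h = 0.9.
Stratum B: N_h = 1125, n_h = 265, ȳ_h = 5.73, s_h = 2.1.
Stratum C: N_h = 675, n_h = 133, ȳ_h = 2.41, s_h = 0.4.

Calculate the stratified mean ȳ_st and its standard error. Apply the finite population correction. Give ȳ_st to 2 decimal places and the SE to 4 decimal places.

ȳ_st ≈ 4.38, SE ≈ 0.0683

ȳ_st = Σ W_h ȳ_h = (100·2.49 + 1125·5.73 + 675·2.41)/1900 = 4.38000
V̂(ȳ_st) = Σ W_h² (1 − n_h/N_h) s_h²/n_h, with W_h = N_h/N and N = 1900:
  stratum A: (100/1900)²·(1 − 21/100)·0.9²/21 = 8.44084e-05
  stratum B: (1125/1900)²·(1 − 265/1125)·2.1²/265 = 0.00446002
  stratum C: (675/1900)²·(1 − 133/675)·0.4²/133 = 0.000121917
V̂(ȳ_st) = 0.00466634
SE(ȳ_st) = √0.00466634 = 0.0683106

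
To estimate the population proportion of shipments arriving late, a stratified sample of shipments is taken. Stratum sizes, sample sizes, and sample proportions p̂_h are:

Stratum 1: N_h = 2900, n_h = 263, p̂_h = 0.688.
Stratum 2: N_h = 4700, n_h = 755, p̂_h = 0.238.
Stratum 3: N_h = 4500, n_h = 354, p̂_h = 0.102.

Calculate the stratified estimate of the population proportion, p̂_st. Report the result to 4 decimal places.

p̂_st ≈ 0.2953

N = 12100; stratum weights W_h = N_h/N.
p̂_st = Σ W_h p̂_h = (2900·0.688 + 4700·0.238 + 4500·0.102)/12100 = 0.29527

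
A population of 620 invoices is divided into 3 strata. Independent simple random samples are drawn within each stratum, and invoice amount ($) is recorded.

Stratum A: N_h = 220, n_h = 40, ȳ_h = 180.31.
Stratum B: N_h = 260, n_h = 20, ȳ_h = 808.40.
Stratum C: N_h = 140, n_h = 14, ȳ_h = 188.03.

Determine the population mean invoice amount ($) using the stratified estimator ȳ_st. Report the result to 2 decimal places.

N = Σ N_h = 620. Stratum weights W_h = N_h/N.
ȳ_st = (220·180.31 + 260·808.40 + 140·188.03) / 620 = 445.4458

ȳ_st ≈ 445.45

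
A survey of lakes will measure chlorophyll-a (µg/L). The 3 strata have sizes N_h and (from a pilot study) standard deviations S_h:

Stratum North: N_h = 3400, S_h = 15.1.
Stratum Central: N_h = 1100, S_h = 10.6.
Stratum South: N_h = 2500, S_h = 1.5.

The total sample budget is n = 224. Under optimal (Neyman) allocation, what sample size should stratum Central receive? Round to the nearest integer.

Neyman allocation: n_h = n · N_h S_h / Σ N_i S_i, with n = 224.
  stratum North: N_h·S_h = 3400·15.1 = 51340.00
  stratum Central: N_h·S_h = 1100·10.6 = 11660.00
  stratum South: N_h·S_h = 2500·1.5 = 3750.00
Σ N_h S_h = 66750.00
n for stratum Central = 224·11660.00/66750.00 = 39.129 → 39

39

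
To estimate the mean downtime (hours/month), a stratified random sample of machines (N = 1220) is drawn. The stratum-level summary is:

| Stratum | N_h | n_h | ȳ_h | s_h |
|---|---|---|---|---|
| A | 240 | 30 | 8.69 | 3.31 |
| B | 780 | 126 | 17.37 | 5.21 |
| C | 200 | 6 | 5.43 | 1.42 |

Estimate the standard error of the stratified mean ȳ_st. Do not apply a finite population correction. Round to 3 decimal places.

SE(ȳ_st) ≈ 0.334

V̂(ȳ_st) = Σ W_h² s_h²/n_h, with W_h = N_h/N and N = 1220:
  stratum A: (240/1220)²·3.31²/30 = 0.0141331
  stratum B: (780/1220)²·5.21²/126 = 0.0880591
  stratum C: (200/1220)²·1.42²/6 = 0.00903162
V̂(ȳ_st) = 0.111224
SE(ȳ_st) = √0.111224 = 0.333502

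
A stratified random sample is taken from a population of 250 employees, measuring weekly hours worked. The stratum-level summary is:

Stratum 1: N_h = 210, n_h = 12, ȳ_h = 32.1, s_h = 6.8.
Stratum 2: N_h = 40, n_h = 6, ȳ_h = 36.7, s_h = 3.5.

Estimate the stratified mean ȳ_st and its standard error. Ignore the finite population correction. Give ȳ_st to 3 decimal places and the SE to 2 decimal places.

ȳ_st = Σ W_h ȳ_h = (210·32.1 + 40·36.7)/250 = 32.83600
V̂(ȳ_st) = Σ W_h² s_h²/n_h, with W_h = N_h/N and N = 250:
  stratum 1: (210/250)²·6.8²/12 = 2.71891
  stratum 2: (40/250)²·3.5²/6 = 0.0522667
V̂(ȳ_st) = 2.77118
SE(ȳ_st) = √2.77118 = 1.66469

ȳ_st ≈ 32.836, SE ≈ 1.66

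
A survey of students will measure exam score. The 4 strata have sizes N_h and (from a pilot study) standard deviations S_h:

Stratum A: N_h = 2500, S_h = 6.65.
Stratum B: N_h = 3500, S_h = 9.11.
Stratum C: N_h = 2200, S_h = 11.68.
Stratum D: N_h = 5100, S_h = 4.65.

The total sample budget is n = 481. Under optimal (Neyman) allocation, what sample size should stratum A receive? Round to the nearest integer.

82

Neyman allocation: n_h = n · N_h S_h / Σ N_i S_i, with n = 481.
  stratum A: N_h·S_h = 2500·6.65 = 16625.00
  stratum B: N_h·S_h = 3500·9.11 = 31885.00
  stratum C: N_h·S_h = 2200·11.68 = 25696.00
  stratum D: N_h·S_h = 5100·4.65 = 23715.00
Σ N_h S_h = 97921.00
n for stratum A = 481·16625.00/97921.00 = 81.664 → 82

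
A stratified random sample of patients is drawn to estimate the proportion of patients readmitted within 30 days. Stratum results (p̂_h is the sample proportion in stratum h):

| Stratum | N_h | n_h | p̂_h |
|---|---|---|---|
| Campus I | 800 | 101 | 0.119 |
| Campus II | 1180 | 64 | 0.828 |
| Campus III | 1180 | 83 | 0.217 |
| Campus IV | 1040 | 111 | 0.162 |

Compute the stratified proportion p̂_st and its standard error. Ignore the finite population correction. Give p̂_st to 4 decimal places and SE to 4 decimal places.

N = 4200; stratum weights W_h = N_h/N.
p̂_st = Σ W_h p̂_h = (800·0.119 + 1180·0.828 + 1180·0.217 + 1040·0.162)/4200 = 0.35638
V̂(p̂_st) = Σ W_h² p̂_h(1−p̂_h)/(n_h−1):
  stratum Campus I: (800/4200)²·0.119·0.881/100 = 3.80368e-05
  stratum Campus II: (1180/4200)²·0.828·0.172/63 = 0.000178436
  stratum Campus III: (1180/4200)²·0.217·0.783/82 = 0.000163558
  stratum Campus IV: (1040/4200)²·0.162·0.838/110 = 7.56719e-05
V̂(p̂_st) = 0.000455704; SE = √V̂ = 0.0213472

p̂_st ≈ 0.3564, SE ≈ 0.0213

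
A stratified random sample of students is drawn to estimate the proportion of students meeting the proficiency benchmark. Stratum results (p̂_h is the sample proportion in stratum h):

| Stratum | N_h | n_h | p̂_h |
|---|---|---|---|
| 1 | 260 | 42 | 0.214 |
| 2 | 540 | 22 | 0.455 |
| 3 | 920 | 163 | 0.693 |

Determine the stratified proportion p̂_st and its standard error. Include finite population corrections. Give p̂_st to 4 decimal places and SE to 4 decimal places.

p̂_st ≈ 0.5459, SE ≈ 0.0388

N = 1720; stratum weights W_h = N_h/N.
p̂_st = Σ W_h p̂_h = (260·0.214 + 540·0.455 + 920·0.693)/1720 = 0.54587
V̂(p̂_st) = Σ W_h² (1 − n_h/N_h) p̂_h(1−p̂_h)/(n_h−1):
  stratum 1: (260/1720)²·(1 − 42/260)·0.214·0.786/41 = 7.86005e-05
  stratum 2: (540/1720)²·(1 − 22/540)·0.455·0.545/21 = 0.00111649
  stratum 3: (920/1720)²·(1 − 163/920)·0.693·0.307/162 = 0.00030916
V̂(p̂_st) = 0.00150425; SE = √V̂ = 0.0387847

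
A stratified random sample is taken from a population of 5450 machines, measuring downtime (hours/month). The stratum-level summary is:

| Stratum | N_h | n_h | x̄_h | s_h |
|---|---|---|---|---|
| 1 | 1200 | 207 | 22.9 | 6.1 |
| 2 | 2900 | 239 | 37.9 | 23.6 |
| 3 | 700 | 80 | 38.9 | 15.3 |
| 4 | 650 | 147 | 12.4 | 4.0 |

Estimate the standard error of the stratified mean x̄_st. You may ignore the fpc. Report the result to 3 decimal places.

V̂(x̄_st) = Σ W_h² s_h²/n_h, with W_h = N_h/N and N = 5450:
  stratum 1: (1200/5450)²·6.1²/207 = 0.00871483
  stratum 2: (2900/5450)²·23.6²/239 = 0.659826
  stratum 3: (700/5450)²·15.3²/80 = 0.0482721
  stratum 4: (650/5450)²·4.0²/147 = 0.00154823
V̂(x̄_st) = 0.718361
SE(x̄_st) = √0.718361 = 0.847562

SE(x̄_st) ≈ 0.848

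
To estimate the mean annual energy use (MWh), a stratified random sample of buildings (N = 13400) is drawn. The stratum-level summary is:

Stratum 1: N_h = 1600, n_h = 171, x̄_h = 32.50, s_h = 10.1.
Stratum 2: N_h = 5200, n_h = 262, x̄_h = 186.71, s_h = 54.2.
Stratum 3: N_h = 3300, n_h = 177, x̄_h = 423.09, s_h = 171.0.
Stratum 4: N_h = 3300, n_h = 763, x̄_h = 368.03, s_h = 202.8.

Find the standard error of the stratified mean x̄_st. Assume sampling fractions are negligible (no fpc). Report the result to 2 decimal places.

SE(x̄_st) ≈ 3.87

V̂(x̄_st) = Σ W_h² s_h²/n_h, with W_h = N_h/N and N = 13400:
  stratum 1: (1600/13400)²·10.1²/171 = 0.00850505
  stratum 2: (5200/13400)²·54.2²/262 = 1.68847
  stratum 3: (3300/13400)²·171.0²/177 = 10.0193
  stratum 4: (3300/13400)²·202.8²/763 = 3.26911
V̂(x̄_st) = 14.9854
SE(x̄_st) = √14.9854 = 3.8711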